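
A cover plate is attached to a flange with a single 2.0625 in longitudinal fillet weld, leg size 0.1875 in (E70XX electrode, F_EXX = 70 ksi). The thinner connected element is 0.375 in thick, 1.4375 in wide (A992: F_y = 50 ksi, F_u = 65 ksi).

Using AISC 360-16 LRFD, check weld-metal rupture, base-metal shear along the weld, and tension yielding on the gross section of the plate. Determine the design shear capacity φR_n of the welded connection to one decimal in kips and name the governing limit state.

8.6 kips (weld metal governs)

Weld metal: throat = 0.707×0.1875 = 0.13256 in, L = 2.0625 in. φR_n = 0.75 × 0.6 × 70 × 0.13256 × 2.0625 = 8.6 kips.
Base metal shear (0.375 in plate): yield φR_n = 1.0×0.6×50×0.375×2.0625 = 23.2 kips; rupture φR_n = 0.75×0.6×65×0.375×2.0625 = 22.6 kips; take 22.6 kips (rupture).
Tension yield (gross): A_g = 1.4375×0.375 = 0.53906 in². φR_n = 0.90 × 50 × 0.53906 = 24.3 kips.
Governing: min(8.6, 22.6, 24.3) = 8.6 kips → weld metal.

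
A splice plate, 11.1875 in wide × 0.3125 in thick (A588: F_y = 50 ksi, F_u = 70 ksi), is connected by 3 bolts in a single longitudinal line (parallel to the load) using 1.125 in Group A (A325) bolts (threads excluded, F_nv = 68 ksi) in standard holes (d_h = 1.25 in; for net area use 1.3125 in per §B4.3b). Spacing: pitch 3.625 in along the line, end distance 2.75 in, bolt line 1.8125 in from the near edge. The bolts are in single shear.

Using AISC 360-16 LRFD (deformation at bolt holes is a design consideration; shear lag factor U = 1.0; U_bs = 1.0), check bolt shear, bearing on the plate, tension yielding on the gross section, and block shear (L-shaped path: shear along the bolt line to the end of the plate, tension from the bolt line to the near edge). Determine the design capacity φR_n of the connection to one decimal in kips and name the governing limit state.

85.1 kips (block shear governs)

Bolt shear: A_b = π(1.125)²/4 = 0.99402 in². φR_n = 0.75 × 68 × 0.99402 × 3 × 1 = 152.1 kips.
Bearing (0.3125 in plate, F_u = 70 ksi): end bolts L_c = 2.75 − 1.25/2 = 2.125, R_n = min(1.2×2.125×0.3125×70, 2.4×1.125×0.3125×70) = 55.781 kips/bolt; interior L_c = 3.625 − 1.25 = 2.375, R_n = 59.063 kips/bolt. φR_n = 0.75 × (1×55.781 + 2×59.063) = 130.4 kips.
Tension yield (gross): A_g = 11.1875×0.3125 = 3.4961 in². φR_n = 0.90 × 50 × 3.4961 = 157.3 kips.
Block shear: shear path 1×[2.75+2×3.625] = 1×10 in, A_gv = 3.125, A_nv = 1×(10 − 2.5×1.3125)×0.3125 = 2.0996 in²; tension to near edge: (1.8125 − 0.5×1.3125)×0.3125 = 0.36133 in². R_n = min(0.6×70×2.0996, 0.6×50×3.125) + 1.0×70×0.36133 = min(88.183, 93.75) + 25.293 = 113.48 kips. φR_n = 0.75 × 113.48 = 85.1 kips.
Governing: min(152.1, 130.4, 157.3, 85.1) = 85.1 kips → block shear.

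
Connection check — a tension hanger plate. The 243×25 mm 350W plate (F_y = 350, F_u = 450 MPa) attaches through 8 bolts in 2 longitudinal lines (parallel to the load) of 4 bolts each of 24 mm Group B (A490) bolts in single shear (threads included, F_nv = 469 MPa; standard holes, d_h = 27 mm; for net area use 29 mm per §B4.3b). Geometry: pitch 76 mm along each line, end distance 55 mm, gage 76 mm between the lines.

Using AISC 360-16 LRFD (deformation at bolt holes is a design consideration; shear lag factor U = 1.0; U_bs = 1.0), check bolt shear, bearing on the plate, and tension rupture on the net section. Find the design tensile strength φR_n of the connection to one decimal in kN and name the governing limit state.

1273.0 kN (bolt shear governs)

Bolt shear: A_b = π(24)²/4 = 452.39 mm². φR_n = 0.75 × 469 × 452.39 × 8 × 1 = 1273.0 kN.
Bearing (25 mm plate, F_u = 450 MPa): end bolts L_c = 55 − 27/2 = 41.5, R_n = min(1.2×41.5×25×450, 2.4×24×25×450) = 560.25 kN/bolt; interior L_c = 76 − 27 = 49, R_n = 648 kN/bolt. φR_n = 0.75 × (2×560.25 + 6×648) = 3756.4 kN.
Tension rupture (net): A_n = (243 − 2×29)×25 = 4625 mm² (U = 1.0, A_e = A_n). φR_n = 0.75 × 450 × 4625 = 1560.9 kN.
Governing: min(1273.0, 3756.4, 1560.9) = 1273.0 kN → bolt shear.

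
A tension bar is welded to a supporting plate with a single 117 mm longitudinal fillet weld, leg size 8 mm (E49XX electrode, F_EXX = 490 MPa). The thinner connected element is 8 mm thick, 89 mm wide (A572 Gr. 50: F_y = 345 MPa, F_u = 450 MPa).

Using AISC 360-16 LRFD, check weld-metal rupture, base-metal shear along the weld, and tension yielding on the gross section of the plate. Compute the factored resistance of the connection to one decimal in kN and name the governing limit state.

145.9 kN (weld metal governs)

Weld metal: throat = 0.707×8 = 5.656 mm, L = 117 mm. φR_n = 0.75 × 0.6 × 490 × 5.656 × 117 = 145.9 kN.
Base metal shear (8 mm plate): yield φR_n = 1.0×0.6×345×8×117 = 193.8 kN; rupture φR_n = 0.75×0.6×450×8×117 = 189.5 kN; take 189.5 kN (rupture).
Tension yield (gross): A_g = 89×8 = 712 mm². φR_n = 0.90 × 345 × 712 = 221.1 kN.
Governing: min(145.9, 189.5, 221.1) = 145.9 kN → weld metal.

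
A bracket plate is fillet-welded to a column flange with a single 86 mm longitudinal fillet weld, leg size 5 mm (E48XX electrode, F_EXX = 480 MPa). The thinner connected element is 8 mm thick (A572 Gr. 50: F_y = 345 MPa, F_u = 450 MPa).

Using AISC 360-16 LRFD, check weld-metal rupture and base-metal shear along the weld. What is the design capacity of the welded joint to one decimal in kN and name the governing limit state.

65.7 kN (weld metal governs)

Weld metal: throat = 0.707×5 = 3.535 mm, L = 86 mm. φR_n = 0.75 × 0.6 × 480 × 3.535 × 86 = 65.7 kN.
Base metal shear (8 mm plate): yield φR_n = 1.0×0.6×345×8×86 = 142.4 kN; rupture φR_n = 0.75×0.6×450×8×86 = 139.3 kN; take 139.3 kN (rupture).
Governing: min(65.7, 139.3) = 65.7 kN → weld metal.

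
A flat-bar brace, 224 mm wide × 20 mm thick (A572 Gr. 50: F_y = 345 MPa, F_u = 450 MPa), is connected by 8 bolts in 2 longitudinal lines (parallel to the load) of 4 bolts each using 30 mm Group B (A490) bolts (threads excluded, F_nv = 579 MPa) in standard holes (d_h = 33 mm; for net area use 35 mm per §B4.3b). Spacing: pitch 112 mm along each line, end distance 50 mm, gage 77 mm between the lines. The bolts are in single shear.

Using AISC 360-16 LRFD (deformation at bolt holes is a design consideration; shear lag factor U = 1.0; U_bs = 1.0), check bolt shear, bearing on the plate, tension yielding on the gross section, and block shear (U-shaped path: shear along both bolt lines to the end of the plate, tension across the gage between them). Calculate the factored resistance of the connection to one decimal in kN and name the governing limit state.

1391.0 kN (gross-section yield governs)

Bolt shear: A_b = π(30)²/4 = 706.86 mm². φR_n = 0.75 × 579 × 706.86 × 8 × 1 = 2455.6 kN.
Bearing (20 mm plate, F_u = 450 MPa): end bolts L_c = 50 − 33/2 = 33.5, R_n = min(1.2×33.5×20×450, 2.4×30×20×450) = 361.8 kN/bolt; interior L_c = 112 − 33 = 79, R_n = 648 kN/bolt. φR_n = 0.75 × (2×361.8 + 6×648) = 3458.7 kN.
Tension yield (gross): A_g = 224×20 = 4480 mm². φR_n = 0.90 × 345 × 4480 = 1391.0 kN.
Block shear: shear path 2×[50+3×112] = 2×386 mm, A_gv = 15440, A_nv = 2×(386 − 3.5×35)×20 = 10540 mm²; tension across gage: (77 − 1×35)×20 = 840 mm². R_n = min(0.6×450×10540, 0.6×345×15440) + 1.0×450×840 = min(2845.8, 3196.1) + 378 = 3223.8 kN. φR_n = 0.75 × 3223.8 = 2417.9 kN.
Governing: min(2455.6, 3458.7, 1391.0, 2417.9) = 1391.0 kN → gross-section yield.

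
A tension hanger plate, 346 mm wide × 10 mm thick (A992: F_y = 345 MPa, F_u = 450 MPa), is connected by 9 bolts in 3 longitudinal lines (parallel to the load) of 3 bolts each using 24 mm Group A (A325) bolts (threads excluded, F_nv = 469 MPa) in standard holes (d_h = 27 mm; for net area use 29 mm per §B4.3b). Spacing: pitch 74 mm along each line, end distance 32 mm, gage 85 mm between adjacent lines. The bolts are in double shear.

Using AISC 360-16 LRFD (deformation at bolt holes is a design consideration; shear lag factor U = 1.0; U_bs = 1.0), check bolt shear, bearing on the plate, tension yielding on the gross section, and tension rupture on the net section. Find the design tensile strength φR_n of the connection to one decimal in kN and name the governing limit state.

Bolt shear: A_b = π(24)²/4 = 452.39 mm². φR_n = 0.75 × 469 × 452.39 × 9 × 2 = 2864.3 kN.
Bearing (10 mm plate, F_u = 450 MPa): end bolts L_c = 32 − 27/2 = 18.5, R_n = min(1.2×18.5×10×450, 2.4×24×10×450) = 99.9 kN/bolt; interior L_c = 74 − 27 = 47, R_n = 253.8 kN/bolt. φR_n = 0.75 × (3×99.9 + 6×253.8) = 1366.9 kN.
Tension yield (gross): A_g = 346×10 = 3460 mm². φR_n = 0.90 × 345 × 3460 = 1074.3 kN.
Tension rupture (net): A_n = (346 − 3×29)×10 = 2590 mm² (U = 1.0, A_e = A_n). φR_n = 0.75 × 450 × 2590 = 874.1 kN.
Governing: min(2864.3, 1366.9, 1074.3, 874.1) = 874.1 kN → net-section rupture.

874.1 kN (net-section rupture governs)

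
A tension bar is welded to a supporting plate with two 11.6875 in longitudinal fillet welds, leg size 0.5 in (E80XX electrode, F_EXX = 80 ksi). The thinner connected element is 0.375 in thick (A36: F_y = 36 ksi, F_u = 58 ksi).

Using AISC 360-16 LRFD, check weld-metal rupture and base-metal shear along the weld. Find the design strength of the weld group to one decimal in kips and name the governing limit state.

Weld metal: throat = 0.707×0.5 = 0.3535 in, L = 2×11.6875 = 23.375 in. φR_n = 0.75 × 0.6 × 80 × 0.3535 × 23.375 = 297.5 kips.
Base metal shear (0.375 in plate): yield φR_n = 1.0×0.6×36×0.375×23.375 = 189.3 kips; rupture φR_n = 0.75×0.6×58×0.375×23.375 = 228.8 kips; take 189.3 kips (yield).
Governing: min(297.5, 189.3) = 189.3 kips → base-metal shear.

189.3 kips (base-metal shear governs)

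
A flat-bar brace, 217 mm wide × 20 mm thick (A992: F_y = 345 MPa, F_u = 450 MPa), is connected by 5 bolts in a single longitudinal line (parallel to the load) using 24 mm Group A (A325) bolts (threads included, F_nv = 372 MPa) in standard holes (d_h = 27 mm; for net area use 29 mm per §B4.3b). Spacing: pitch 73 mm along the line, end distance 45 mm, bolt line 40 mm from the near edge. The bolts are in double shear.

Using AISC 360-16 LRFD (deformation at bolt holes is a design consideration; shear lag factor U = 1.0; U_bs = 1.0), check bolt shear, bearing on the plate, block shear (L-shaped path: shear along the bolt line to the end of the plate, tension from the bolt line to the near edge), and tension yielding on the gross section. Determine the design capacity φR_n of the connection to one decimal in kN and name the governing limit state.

1008.5 kN (block shear governs)

Bolt shear: A_b = π(24)²/4 = 452.39 mm². φR_n = 0.75 × 372 × 452.39 × 5 × 2 = 1262.2 kN.
Bearing (20 mm plate, F_u = 450 MPa): end bolts L_c = 45 − 27/2 = 31.5, R_n = min(1.2×31.5×20×450, 2.4×24×20×450) = 340.2 kN/bolt; interior L_c = 73 − 27 = 46, R_n = 496.8 kN/bolt. φR_n = 0.75 × (1×340.2 + 4×496.8) = 1745.6 kN.
Block shear: shear path 1×[45+4×73] = 1×337 mm, A_gv = 6740, A_nv = 1×(337 − 4.5×29)×20 = 4130 mm²; tension to near edge: (40 − 0.5×29)×20 = 510 mm². R_n = min(0.6×450×4130, 0.6×345×6740) + 1.0×450×510 = min(1115.1, 1395.2) + 229.5 = 1344.6 kN. φR_n = 0.75 × 1344.6 = 1008.5 kN.
Tension yield (gross): A_g = 217×20 = 4340 mm². φR_n = 0.90 × 345 × 4340 = 1347.6 kN.
Governing: min(1262.2, 1745.6, 1008.5, 1347.6) = 1008.5 kN → block shear.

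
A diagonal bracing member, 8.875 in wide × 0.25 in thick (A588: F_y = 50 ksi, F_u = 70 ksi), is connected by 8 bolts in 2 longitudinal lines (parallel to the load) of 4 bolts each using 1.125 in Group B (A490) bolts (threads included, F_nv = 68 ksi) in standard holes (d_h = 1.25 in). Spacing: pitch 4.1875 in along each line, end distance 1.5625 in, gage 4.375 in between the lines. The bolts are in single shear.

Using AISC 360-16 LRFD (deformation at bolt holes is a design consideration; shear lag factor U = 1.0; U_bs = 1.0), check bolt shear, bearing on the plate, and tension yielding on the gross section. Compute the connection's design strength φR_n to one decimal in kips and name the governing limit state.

99.8 kips (gross-section yield governs)

Bolt shear: A_b = π(1.125)²/4 = 0.99402 in². φR_n = 0.75 × 68 × 0.99402 × 8 × 1 = 405.6 kips.
Bearing (0.25 in plate, F_u = 70 ksi): end bolts L_c = 1.5625 − 1.25/2 = 0.9375, R_n = min(1.2×0.9375×0.25×70, 2.4×1.125×0.25×70) = 19.688 kips/bolt; interior L_c = 4.1875 − 1.25 = 2.9375, R_n = 47.25 kips/bolt. φR_n = 0.75 × (2×19.688 + 6×47.25) = 242.2 kips.
Tension yield (gross): A_g = 8.875×0.25 = 2.2188 in². φR_n = 0.90 × 50 × 2.2188 = 99.8 kips.
Governing: min(405.6, 242.2, 99.8) = 99.8 kips → gross-section yield.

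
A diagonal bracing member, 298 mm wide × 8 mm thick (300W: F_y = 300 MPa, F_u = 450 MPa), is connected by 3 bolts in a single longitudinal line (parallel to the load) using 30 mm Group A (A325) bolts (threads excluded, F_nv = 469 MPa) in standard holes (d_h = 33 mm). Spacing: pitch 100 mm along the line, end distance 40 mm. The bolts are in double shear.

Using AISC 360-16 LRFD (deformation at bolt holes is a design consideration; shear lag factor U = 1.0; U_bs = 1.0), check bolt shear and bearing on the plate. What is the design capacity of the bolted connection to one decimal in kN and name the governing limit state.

Bolt shear: A_b = π(30)²/4 = 706.86 mm². φR_n = 0.75 × 469 × 706.86 × 3 × 2 = 1491.8 kN.
Bearing (8 mm plate, F_u = 450 MPa): end bolts L_c = 40 − 33/2 = 23.5, R_n = min(1.2×23.5×8×450, 2.4×30×8×450) = 101.52 kN/bolt; interior L_c = 100 − 33 = 67, R_n = 259.2 kN/bolt. φR_n = 0.75 × (1×101.52 + 2×259.2) = 464.9 kN.
Governing: min(1491.8, 464.9) = 464.9 kN → bearing.

464.9 kN (bearing governs)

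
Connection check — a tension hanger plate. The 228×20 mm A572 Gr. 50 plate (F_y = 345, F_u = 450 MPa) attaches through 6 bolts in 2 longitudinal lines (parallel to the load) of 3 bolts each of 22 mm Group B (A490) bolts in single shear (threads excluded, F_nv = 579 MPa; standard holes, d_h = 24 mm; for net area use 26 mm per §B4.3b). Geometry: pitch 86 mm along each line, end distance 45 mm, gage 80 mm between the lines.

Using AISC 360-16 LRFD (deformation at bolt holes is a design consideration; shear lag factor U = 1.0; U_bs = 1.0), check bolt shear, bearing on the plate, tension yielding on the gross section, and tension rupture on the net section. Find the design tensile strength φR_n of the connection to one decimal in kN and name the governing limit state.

990.4 kN (bolt shear governs)

Bolt shear: A_b = π(22)²/4 = 380.13 mm². φR_n = 0.75 × 579 × 380.13 × 6 × 1 = 990.4 kN.
Bearing (20 mm plate, F_u = 450 MPa): end bolts L_c = 45 − 24/2 = 33, R_n = min(1.2×33×20×450, 2.4×22×20×450) = 356.4 kN/bolt; interior L_c = 86 − 24 = 62, R_n = 475.2 kN/bolt. φR_n = 0.75 × (2×356.4 + 4×475.2) = 1960.2 kN.
Tension yield (gross): A_g = 228×20 = 4560 mm². φR_n = 0.90 × 345 × 4560 = 1415.9 kN.
Tension rupture (net): A_n = (228 − 2×26)×20 = 3520 mm² (U = 1.0, A_e = A_n). φR_n = 0.75 × 450 × 3520 = 1188.0 kN.
Governing: min(990.4, 1960.2, 1415.9, 1188.0) = 990.4 kN → bolt shear.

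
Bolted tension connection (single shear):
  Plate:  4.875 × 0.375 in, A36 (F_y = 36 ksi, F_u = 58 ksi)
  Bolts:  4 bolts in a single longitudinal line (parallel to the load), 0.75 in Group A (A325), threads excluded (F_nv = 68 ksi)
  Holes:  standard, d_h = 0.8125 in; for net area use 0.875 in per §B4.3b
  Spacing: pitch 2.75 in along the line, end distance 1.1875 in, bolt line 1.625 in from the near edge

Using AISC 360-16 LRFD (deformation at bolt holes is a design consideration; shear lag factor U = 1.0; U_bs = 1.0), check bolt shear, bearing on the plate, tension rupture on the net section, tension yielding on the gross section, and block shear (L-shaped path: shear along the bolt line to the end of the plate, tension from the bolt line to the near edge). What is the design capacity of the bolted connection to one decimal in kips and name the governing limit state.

Bolt shear: A_b = π(0.75)²/4 = 0.44179 in². φR_n = 0.75 × 68 × 0.44179 × 4 × 1 = 90.1 kips.
Bearing (0.375 in plate, F_u = 58 ksi): end bolts L_c = 1.1875 − 0.8125/2 = 0.78125, R_n = min(1.2×0.78125×0.375×58, 2.4×0.75×0.375×58) = 20.391 kips/bolt; interior L_c = 2.75 − 0.8125 = 1.9375, R_n = 39.15 kips/bolt. φR_n = 0.75 × (1×20.391 + 3×39.15) = 103.4 kips.
Tension rupture (net): A_n = (4.875 − 1×0.875)×0.375 = 1.5 in² (U = 1.0, A_e = A_n). φR_n = 0.75 × 58 × 1.5 = 65.3 kips.
Tension yield (gross): A_g = 4.875×0.375 = 1.8281 in². φR_n = 0.90 × 36 × 1.8281 = 59.2 kips.
Block shear: shear path 1×[1.1875+3×2.75] = 1×9.4375 in, A_gv = 3.5391, A_nv = 1×(9.4375 − 3.5×0.875)×0.375 = 2.3906 in²; tension to near edge: (1.625 − 0.5×0.875)×0.375 = 0.44531 in². R_n = min(0.6×58×2.3906, 0.6×36×3.5391) + 1.0×58×0.44531 = min(83.193, 76.445) + 25.828 = 102.27 kips. φR_n = 0.75 × 102.27 = 76.7 kips.
Governing: min(90.1, 103.4, 65.3, 59.2, 76.7) = 59.2 kips → gross-section yield.

59.2 kips (gross-section yield governs)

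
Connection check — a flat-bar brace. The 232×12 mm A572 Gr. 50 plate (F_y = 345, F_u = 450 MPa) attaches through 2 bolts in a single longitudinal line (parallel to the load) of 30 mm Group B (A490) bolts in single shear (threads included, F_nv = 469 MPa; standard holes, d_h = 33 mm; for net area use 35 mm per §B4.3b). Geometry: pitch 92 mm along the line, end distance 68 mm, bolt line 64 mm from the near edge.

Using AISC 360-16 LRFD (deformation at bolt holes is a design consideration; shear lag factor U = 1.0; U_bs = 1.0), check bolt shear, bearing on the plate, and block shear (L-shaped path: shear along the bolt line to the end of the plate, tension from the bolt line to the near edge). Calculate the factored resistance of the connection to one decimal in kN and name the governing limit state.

449.6 kN (block shear governs)

Bolt shear: A_b = π(30)²/4 = 706.86 mm². φR_n = 0.75 × 469 × 706.86 × 2 × 1 = 497.3 kN.
Bearing (12 mm plate, F_u = 450 MPa): end bolts L_c = 68 − 33/2 = 51.5, R_n = min(1.2×51.5×12×450, 2.4×30×12×450) = 333.72 kN/bolt; interior L_c = 92 − 33 = 59, R_n = 382.32 kN/bolt. φR_n = 0.75 × (1×333.72 + 1×382.32) = 537.0 kN.
Block shear: shear path 1×[68+1×92] = 1×160 mm, A_gv = 1920, A_nv = 1×(160 − 1.5×35)×12 = 1290 mm²; tension to near edge: (64 − 0.5×35)×12 = 558 mm². R_n = min(0.6×450×1290, 0.6×345×1920) + 1.0×450×558 = min(348.3, 397.44) + 251.1 = 599.4 kN. φR_n = 0.75 × 599.4 = 449.6 kN.
Governing: min(497.3, 537.0, 449.6) = 449.6 kN → block shear.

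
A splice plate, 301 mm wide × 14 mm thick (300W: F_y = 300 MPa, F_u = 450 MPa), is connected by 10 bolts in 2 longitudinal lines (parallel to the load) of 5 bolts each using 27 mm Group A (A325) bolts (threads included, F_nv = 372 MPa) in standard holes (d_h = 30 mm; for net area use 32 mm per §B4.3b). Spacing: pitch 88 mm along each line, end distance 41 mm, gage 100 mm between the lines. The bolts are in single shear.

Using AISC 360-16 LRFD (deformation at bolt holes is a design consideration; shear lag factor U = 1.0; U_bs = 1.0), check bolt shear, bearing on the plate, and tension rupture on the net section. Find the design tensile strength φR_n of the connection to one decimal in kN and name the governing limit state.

Bolt shear: A_b = π(27)²/4 = 572.56 mm². φR_n = 0.75 × 372 × 572.56 × 10 × 1 = 1597.4 kN.
Bearing (14 mm plate, F_u = 450 MPa): end bolts L_c = 41 − 30/2 = 26, R_n = min(1.2×26×14×450, 2.4×27×14×450) = 196.56 kN/bolt; interior L_c = 88 − 30 = 58, R_n = 408.24 kN/bolt. φR_n = 0.75 × (2×196.56 + 8×408.24) = 2744.3 kN.
Tension rupture (net): A_n = (301 − 2×32)×14 = 3318 mm² (U = 1.0, A_e = A_n). φR_n = 0.75 × 450 × 3318 = 1119.8 kN.
Governing: min(1597.4, 2744.3, 1119.8) = 1119.8 kN → net-section rupture.

1119.8 kN (net-section rupture governs)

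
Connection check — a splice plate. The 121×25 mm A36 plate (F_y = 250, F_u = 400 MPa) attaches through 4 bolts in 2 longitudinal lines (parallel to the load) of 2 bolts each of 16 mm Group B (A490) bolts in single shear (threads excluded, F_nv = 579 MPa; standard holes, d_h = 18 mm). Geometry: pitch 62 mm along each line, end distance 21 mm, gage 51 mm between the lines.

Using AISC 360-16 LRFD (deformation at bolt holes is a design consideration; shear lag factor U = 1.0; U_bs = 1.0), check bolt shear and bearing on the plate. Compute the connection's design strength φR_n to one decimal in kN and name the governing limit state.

349.2 kN (bolt shear governs)

Bolt shear: A_b = π(16)²/4 = 201.06 mm². φR_n = 0.75 × 579 × 201.06 × 4 × 1 = 349.2 kN.
Bearing (25 mm plate, F_u = 400 MPa): end bolts L_c = 21 − 18/2 = 12, R_n = min(1.2×12×25×400, 2.4×16×25×400) = 144 kN/bolt; interior L_c = 62 − 18 = 44, R_n = 384 kN/bolt. φR_n = 0.75 × (2×144 + 2×384) = 792.0 kN.
Governing: min(349.2, 792.0) = 349.2 kN → bolt shear.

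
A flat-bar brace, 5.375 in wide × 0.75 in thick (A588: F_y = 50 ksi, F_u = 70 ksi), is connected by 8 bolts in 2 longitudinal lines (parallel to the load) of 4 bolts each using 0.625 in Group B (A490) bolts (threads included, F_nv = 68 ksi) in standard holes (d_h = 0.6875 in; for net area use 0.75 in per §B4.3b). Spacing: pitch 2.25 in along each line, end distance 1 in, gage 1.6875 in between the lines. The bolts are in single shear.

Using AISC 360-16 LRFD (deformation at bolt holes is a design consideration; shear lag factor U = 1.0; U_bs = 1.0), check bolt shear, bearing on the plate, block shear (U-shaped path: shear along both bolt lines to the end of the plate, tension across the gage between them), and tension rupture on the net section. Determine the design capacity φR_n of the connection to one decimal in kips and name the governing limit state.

125.2 kips (bolt shear governs)

Bolt shear: A_b = π(0.625)²/4 = 0.3068 in². φR_n = 0.75 × 68 × 0.3068 × 8 × 1 = 125.2 kips.
Bearing (0.75 in plate, F_u = 70 ksi): end bolts L_c = 1 − 0.6875/2 = 0.65625, R_n = min(1.2×0.65625×0.75×70, 2.4×0.625×0.75×70) = 41.344 kips/bolt; interior L_c = 2.25 − 0.6875 = 1.5625, R_n = 78.75 kips/bolt. φR_n = 0.75 × (2×41.344 + 6×78.75) = 416.4 kips.
Block shear: shear path 2×[1+3×2.25] = 2×7.75 in, A_gv = 11.625, A_nv = 2×(7.75 − 3.5×0.75)×0.75 = 7.6875 in²; tension across gage: (1.6875 − 1×0.75)×0.75 = 0.70313 in². R_n = min(0.6×70×7.6875, 0.6×50×11.625) + 1.0×70×0.70313 = min(322.88, 348.75) + 49.219 = 372.1 kips. φR_n = 0.75 × 372.1 = 279.1 kips.
Tension rupture (net): A_n = (5.375 − 2×0.75)×0.75 = 2.9063 in² (U = 1.0, A_e = A_n). φR_n = 0.75 × 70 × 2.9063 = 152.6 kips.
Governing: min(125.2, 416.4, 279.1, 152.6) = 125.2 kips → bolt shear.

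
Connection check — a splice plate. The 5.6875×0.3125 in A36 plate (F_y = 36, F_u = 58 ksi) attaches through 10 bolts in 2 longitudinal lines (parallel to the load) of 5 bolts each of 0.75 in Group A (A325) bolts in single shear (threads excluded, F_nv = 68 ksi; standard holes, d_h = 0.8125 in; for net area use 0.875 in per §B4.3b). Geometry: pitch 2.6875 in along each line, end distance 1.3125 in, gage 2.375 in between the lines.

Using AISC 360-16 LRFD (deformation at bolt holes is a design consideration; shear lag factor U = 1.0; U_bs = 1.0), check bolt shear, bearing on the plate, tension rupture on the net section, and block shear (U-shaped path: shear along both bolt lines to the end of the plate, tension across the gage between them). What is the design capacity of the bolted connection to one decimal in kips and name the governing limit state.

53.5 kips (net-section rupture governs)

Bolt shear: A_b = π(0.75)²/4 = 0.44179 in². φR_n = 0.75 × 68 × 0.44179 × 10 × 1 = 225.3 kips.
Bearing (0.3125 in plate, F_u = 58 ksi): end bolts L_c = 1.3125 − 0.8125/2 = 0.90625, R_n = min(1.2×0.90625×0.3125×58, 2.4×0.75×0.3125×58) = 19.711 kips/bolt; interior L_c = 2.6875 − 0.8125 = 1.875, R_n = 32.625 kips/bolt. φR_n = 0.75 × (2×19.711 + 8×32.625) = 225.3 kips.
Tension rupture (net): A_n = (5.6875 − 2×0.875)×0.3125 = 1.2305 in² (U = 1.0, A_e = A_n). φR_n = 0.75 × 58 × 1.2305 = 53.5 kips.
Block shear: shear path 2×[1.3125+4×2.6875] = 2×12.0625 in, A_gv = 7.5391, A_nv = 2×(12.0625 − 4.5×0.875)×0.3125 = 5.0781 in²; tension across gage: (2.375 − 1×0.875)×0.3125 = 0.46875 in². R_n = min(0.6×58×5.0781, 0.6×36×7.5391) + 1.0×58×0.46875 = min(176.72, 162.84) + 27.188 = 190.03 kips. φR_n = 0.75 × 190.03 = 142.5 kips.
Governing: min(225.3, 225.3, 53.5, 142.5) = 53.5 kips → net-section rupture.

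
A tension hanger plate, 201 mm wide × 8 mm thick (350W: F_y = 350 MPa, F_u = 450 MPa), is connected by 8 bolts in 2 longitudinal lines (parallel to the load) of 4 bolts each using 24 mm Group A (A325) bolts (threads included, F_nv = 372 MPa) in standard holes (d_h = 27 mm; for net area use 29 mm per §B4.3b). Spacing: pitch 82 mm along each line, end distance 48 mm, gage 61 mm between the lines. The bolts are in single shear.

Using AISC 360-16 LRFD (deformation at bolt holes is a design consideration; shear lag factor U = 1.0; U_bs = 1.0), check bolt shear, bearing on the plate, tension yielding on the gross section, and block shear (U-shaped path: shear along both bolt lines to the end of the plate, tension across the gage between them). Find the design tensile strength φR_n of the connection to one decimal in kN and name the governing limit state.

Bolt shear: A_b = π(24)²/4 = 452.39 mm². φR_n = 0.75 × 372 × 452.39 × 8 × 1 = 1009.7 kN.
Bearing (8 mm plate, F_u = 450 MPa): end bolts L_c = 48 − 27/2 = 34.5, R_n = min(1.2×34.5×8×450, 2.4×24×8×450) = 149.04 kN/bolt; interior L_c = 82 − 27 = 55, R_n = 207.36 kN/bolt. φR_n = 0.75 × (2×149.04 + 6×207.36) = 1156.7 kN.
Tension yield (gross): A_g = 201×8 = 1608 mm². φR_n = 0.90 × 350 × 1608 = 506.5 kN.
Block shear: shear path 2×[48+3×82] = 2×294 mm, A_gv = 4704, A_nv = 2×(294 − 3.5×29)×8 = 3080 mm²; tension across gage: (61 − 1×29)×8 = 256 mm². R_n = min(0.6×450×3080, 0.6×350×4704) + 1.0×450×256 = min(831.6, 987.84) + 115.2 = 946.8 kN. φR_n = 0.75 × 946.8 = 710.1 kN.
Governing: min(1009.7, 1156.7, 506.5, 710.1) = 506.5 kN → gross-section yield.

506.5 kN (gross-section yield governs)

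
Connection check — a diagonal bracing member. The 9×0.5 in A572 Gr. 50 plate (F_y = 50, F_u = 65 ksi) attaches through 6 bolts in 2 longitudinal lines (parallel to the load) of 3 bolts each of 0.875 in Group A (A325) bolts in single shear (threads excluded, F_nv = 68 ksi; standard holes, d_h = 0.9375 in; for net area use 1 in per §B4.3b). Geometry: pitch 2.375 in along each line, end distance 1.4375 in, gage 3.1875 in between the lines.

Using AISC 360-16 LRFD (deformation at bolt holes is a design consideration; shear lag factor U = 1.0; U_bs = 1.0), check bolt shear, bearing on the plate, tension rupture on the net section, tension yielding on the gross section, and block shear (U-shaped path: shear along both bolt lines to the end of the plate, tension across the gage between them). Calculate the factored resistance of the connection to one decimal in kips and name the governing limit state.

161.2 kips (block shear governs)

Bolt shear: A_b = π(0.875)²/4 = 0.60132 in². φR_n = 0.75 × 68 × 0.60132 × 6 × 1 = 184.0 kips.
Bearing (0.5 in plate, F_u = 65 ksi): end bolts L_c = 1.4375 − 0.9375/2 = 0.96875, R_n = min(1.2×0.96875×0.5×65, 2.4×0.875×0.5×65) = 37.781 kips/bolt; interior L_c = 2.375 − 0.9375 = 1.4375, R_n = 56.063 kips/bolt. φR_n = 0.75 × (2×37.781 + 4×56.063) = 224.9 kips.
Tension rupture (net): A_n = (9 − 2×1)×0.5 = 3.5 in² (U = 1.0, A_e = A_n). φR_n = 0.75 × 65 × 3.5 = 170.6 kips.
Tension yield (gross): A_g = 9×0.5 = 4.5 in². φR_n = 0.90 × 50 × 4.5 = 202.5 kips.
Block shear: shear path 2×[1.4375+2×2.375] = 2×6.1875 in, A_gv = 6.1875, A_nv = 2×(6.1875 − 2.5×1)×0.5 = 3.6875 in²; tension across gage: (3.1875 − 1×1)×0.5 = 1.0938 in². R_n = min(0.6×65×3.6875, 0.6×50×6.1875) + 1.0×65×1.0938 = min(143.81, 185.63) + 71.097 = 214.91 kips. φR_n = 0.75 × 214.91 = 161.2 kips.
Governing: min(184.0, 224.9, 170.6, 202.5, 161.2) = 161.2 kips → block shear.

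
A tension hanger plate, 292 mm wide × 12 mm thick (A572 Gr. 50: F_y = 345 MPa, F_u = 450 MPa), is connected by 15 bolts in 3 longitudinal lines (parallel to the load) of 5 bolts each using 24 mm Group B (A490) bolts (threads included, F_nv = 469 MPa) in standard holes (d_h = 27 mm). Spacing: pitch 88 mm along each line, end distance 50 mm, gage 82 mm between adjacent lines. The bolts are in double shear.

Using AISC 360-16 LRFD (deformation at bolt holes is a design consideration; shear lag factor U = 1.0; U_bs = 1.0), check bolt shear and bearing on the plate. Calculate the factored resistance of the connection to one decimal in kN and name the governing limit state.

Bolt shear: A_b = π(24)²/4 = 452.39 mm². φR_n = 0.75 × 469 × 452.39 × 15 × 2 = 4773.8 kN.
Bearing (12 mm plate, F_u = 450 MPa): end bolts L_c = 50 − 27/2 = 36.5, R_n = min(1.2×36.5×12×450, 2.4×24×12×450) = 236.52 kN/bolt; interior L_c = 88 − 27 = 61, R_n = 311.04 kN/bolt. φR_n = 0.75 × (3×236.52 + 12×311.04) = 3331.5 kN.
Governing: min(4773.8, 3331.5) = 3331.5 kN → bearing.

3331.5 kN (bearing governs)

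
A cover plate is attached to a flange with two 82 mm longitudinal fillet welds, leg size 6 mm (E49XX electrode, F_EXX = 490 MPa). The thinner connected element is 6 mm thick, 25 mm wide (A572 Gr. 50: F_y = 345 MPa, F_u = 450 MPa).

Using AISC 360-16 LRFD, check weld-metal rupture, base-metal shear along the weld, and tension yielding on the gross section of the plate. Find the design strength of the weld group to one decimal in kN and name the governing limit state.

Weld metal: throat = 0.707×6 = 4.242 mm, L = 2×82 = 164 mm. φR_n = 0.75 × 0.6 × 490 × 4.242 × 164 = 153.4 kN.
Base metal shear (6 mm plate): yield φR_n = 1.0×0.6×345×6×164 = 203.7 kN; rupture φR_n = 0.75×0.6×450×6×164 = 199.3 kN; take 199.3 kN (rupture).
Tension yield (gross): A_g = 25×6 = 150 mm². φR_n = 0.90 × 345 × 150 = 46.6 kN.
Governing: min(153.4, 199.3, 46.6) = 46.6 kN → gross-section yield.

46.6 kN (gross-section yield governs)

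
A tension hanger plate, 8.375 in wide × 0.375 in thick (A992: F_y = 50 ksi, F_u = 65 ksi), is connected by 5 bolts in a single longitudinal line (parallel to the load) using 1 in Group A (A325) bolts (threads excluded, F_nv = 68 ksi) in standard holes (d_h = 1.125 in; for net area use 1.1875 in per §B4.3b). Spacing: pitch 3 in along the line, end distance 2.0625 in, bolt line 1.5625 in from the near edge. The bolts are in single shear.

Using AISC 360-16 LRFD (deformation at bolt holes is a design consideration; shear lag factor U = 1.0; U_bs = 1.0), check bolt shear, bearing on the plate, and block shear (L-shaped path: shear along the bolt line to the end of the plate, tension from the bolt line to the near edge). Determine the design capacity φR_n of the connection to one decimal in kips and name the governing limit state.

Bolt shear: A_b = π(1)²/4 = 0.7854 in². φR_n = 0.75 × 68 × 0.7854 × 5 × 1 = 200.3 kips.
Bearing (0.375 in plate, F_u = 65 ksi): end bolts L_c = 2.0625 − 1.125/2 = 1.5, R_n = min(1.2×1.5×0.375×65, 2.4×1×0.375×65) = 43.875 kips/bolt; interior L_c = 3 − 1.125 = 1.875, R_n = 54.844 kips/bolt. φR_n = 0.75 × (1×43.875 + 4×54.844) = 197.4 kips.
Block shear: shear path 1×[2.0625+4×3] = 1×14.0625 in, A_gv = 5.2734, A_nv = 1×(14.0625 − 4.5×1.1875)×0.375 = 3.2695 in²; tension to near edge: (1.5625 − 0.5×1.1875)×0.375 = 0.36328 in². R_n = min(0.6×65×3.2695, 0.6×50×5.2734) + 1.0×65×0.36328 = min(127.51, 158.2) + 23.613 = 151.12 kips. φR_n = 0.75 × 151.12 = 113.3 kips.
Governing: min(200.3, 197.4, 113.3) = 113.3 kips → block shear.

113.3 kips (block shear governs)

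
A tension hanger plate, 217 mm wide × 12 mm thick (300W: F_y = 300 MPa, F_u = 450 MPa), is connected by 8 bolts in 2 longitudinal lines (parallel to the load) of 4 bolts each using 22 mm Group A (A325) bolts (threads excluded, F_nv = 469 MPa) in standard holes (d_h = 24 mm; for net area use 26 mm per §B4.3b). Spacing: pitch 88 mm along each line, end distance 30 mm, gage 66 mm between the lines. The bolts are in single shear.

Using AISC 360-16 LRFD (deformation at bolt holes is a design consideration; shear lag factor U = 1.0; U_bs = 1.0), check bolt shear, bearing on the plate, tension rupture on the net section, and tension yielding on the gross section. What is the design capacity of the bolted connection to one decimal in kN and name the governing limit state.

Bolt shear: A_b = π(22)²/4 = 380.13 mm². φR_n = 0.75 × 469 × 380.13 × 8 × 1 = 1069.7 kN.
Bearing (12 mm plate, F_u = 450 MPa): end bolts L_c = 30 − 24/2 = 18, R_n = min(1.2×18×12×450, 2.4×22×12×450) = 116.64 kN/bolt; interior L_c = 88 − 24 = 64, R_n = 285.12 kN/bolt. φR_n = 0.75 × (2×116.64 + 6×285.12) = 1458.0 kN.
Tension rupture (net): A_n = (217 − 2×26)×12 = 1980 mm² (U = 1.0, A_e = A_n). φR_n = 0.75 × 450 × 1980 = 668.3 kN.
Tension yield (gross): A_g = 217×12 = 2604 mm². φR_n = 0.90 × 300 × 2604 = 703.1 kN.
Governing: min(1069.7, 1458.0, 668.3, 703.1) = 668.3 kN → net-section rupture.

668.3 kN (net-section rupture governs)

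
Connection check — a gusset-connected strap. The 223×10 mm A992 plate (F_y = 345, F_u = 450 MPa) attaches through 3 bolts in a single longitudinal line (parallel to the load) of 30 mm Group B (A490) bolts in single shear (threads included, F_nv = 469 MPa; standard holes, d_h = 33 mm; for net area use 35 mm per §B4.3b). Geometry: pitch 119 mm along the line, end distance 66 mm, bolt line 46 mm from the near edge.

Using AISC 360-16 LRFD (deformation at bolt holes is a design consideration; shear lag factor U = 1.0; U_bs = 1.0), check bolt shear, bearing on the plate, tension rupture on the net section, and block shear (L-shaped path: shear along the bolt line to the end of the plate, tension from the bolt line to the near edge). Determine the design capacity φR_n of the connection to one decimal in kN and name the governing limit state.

534.6 kN (block shear governs)

Bolt shear: A_b = π(30)²/4 = 706.86 mm². φR_n = 0.75 × 469 × 706.86 × 3 × 1 = 745.9 kN.
Bearing (10 mm plate, F_u = 450 MPa): end bolts L_c = 66 − 33/2 = 49.5, R_n = min(1.2×49.5×10×450, 2.4×30×10×450) = 267.3 kN/bolt; interior L_c = 119 − 33 = 86, R_n = 324 kN/bolt. φR_n = 0.75 × (1×267.3 + 2×324) = 686.5 kN.
Tension rupture (net): A_n = (223 − 1×35)×10 = 1880 mm² (U = 1.0, A_e = A_n). φR_n = 0.75 × 450 × 1880 = 634.5 kN.
Block shear: shear path 1×[66+2×119] = 1×304 mm, A_gv = 3040, A_nv = 1×(304 − 2.5×35)×10 = 2165 mm²; tension to near edge: (46 − 0.5×35)×10 = 285 mm². R_n = min(0.6×450×2165, 0.6×345×3040) + 1.0×450×285 = min(584.55, 629.28) + 128.25 = 712.8 kN. φR_n = 0.75 × 712.8 = 534.6 kN.
Governing: min(745.9, 686.5, 634.5, 534.6) = 534.6 kN → block shear.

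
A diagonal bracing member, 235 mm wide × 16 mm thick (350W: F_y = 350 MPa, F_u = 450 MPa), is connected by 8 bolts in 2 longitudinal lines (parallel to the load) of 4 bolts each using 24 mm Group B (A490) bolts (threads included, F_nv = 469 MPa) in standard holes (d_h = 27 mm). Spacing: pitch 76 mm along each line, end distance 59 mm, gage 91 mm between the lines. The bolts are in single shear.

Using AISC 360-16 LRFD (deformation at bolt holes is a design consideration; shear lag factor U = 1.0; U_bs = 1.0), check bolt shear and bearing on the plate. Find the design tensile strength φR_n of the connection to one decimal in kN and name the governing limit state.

Bolt shear: A_b = π(24)²/4 = 452.39 mm². φR_n = 0.75 × 469 × 452.39 × 8 × 1 = 1273.0 kN.
Bearing (16 mm plate, F_u = 450 MPa): end bolts L_c = 59 − 27/2 = 45.5, R_n = min(1.2×45.5×16×450, 2.4×24×16×450) = 393.12 kN/bolt; interior L_c = 76 − 27 = 49, R_n = 414.72 kN/bolt. φR_n = 0.75 × (2×393.12 + 6×414.72) = 2455.9 kN.
Governing: min(1273.0, 2455.9) = 1273.0 kN → bolt shear.

1273.0 kN (bolt shear governs)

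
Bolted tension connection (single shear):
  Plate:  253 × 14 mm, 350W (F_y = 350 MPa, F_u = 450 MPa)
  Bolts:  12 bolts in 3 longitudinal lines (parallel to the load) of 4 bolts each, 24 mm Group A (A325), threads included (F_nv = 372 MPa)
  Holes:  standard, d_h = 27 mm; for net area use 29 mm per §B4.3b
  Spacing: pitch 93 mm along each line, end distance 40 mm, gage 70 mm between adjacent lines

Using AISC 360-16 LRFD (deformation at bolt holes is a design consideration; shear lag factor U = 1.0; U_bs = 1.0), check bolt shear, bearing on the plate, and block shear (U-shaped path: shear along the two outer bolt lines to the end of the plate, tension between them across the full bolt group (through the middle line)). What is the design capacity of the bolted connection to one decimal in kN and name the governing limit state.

Bolt shear: A_b = π(24)²/4 = 452.39 mm². φR_n = 0.75 × 372 × 452.39 × 12 × 1 = 1514.6 kN.
Bearing (14 mm plate, F_u = 450 MPa): end bolts L_c = 40 − 27/2 = 26.5, R_n = min(1.2×26.5×14×450, 2.4×24×14×450) = 200.34 kN/bolt; interior L_c = 93 − 27 = 66, R_n = 362.88 kN/bolt. φR_n = 0.75 × (3×200.34 + 9×362.88) = 2900.2 kN.
Block shear: shear path 2×[40+3×93] = 2×319 mm, A_gv = 8932, A_nv = 2×(319 − 3.5×29)×14 = 6090 mm²; tension across gage: (140 − 2×29)×14 = 1148 mm². R_n = min(0.6×450×6090, 0.6×350×8932) + 1.0×450×1148 = min(1644.3, 1875.7) + 516.6 = 2160.9 kN. φR_n = 0.75 × 2160.9 = 1620.7 kN.
Governing: min(1514.6, 2900.2, 1620.7) = 1514.6 kN → bolt shear.

1514.6 kN (bolt shear governs)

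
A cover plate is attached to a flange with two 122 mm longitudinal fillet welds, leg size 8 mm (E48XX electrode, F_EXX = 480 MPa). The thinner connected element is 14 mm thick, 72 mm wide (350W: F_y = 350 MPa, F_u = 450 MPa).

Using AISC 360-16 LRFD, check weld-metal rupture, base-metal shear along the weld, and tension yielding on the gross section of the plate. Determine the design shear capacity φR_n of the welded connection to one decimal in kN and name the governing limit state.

Weld metal: throat = 0.707×8 = 5.656 mm, L = 2×122 = 244 mm. φR_n = 0.75 × 0.6 × 480 × 5.656 × 244 = 298.1 kN.
Base metal shear (14 mm plate): yield φR_n = 1.0×0.6×350×14×244 = 717.4 kN; rupture φR_n = 0.75×0.6×450×14×244 = 691.7 kN; take 691.7 kN (rupture).
Tension yield (gross): A_g = 72×14 = 1008 mm². φR_n = 0.90 × 350 × 1008 = 317.5 kN.
Governing: min(298.1, 691.7, 317.5) = 298.1 kN → weld metal.

298.1 kN (weld metal governs)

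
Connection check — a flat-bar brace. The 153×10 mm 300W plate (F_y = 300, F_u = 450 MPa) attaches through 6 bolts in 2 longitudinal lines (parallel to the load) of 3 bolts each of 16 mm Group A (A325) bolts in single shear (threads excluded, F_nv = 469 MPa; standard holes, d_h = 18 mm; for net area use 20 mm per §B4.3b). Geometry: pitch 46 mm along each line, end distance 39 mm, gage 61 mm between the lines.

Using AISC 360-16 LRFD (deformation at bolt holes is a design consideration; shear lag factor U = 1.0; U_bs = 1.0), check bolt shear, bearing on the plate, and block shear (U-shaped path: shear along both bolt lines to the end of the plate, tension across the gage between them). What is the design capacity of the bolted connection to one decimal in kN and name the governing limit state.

Bolt shear: A_b = π(16)²/4 = 201.06 mm². φR_n = 0.75 × 469 × 201.06 × 6 × 1 = 424.3 kN.
Bearing (10 mm plate, F_u = 450 MPa): end bolts L_c = 39 − 18/2 = 30, R_n = min(1.2×30×10×450, 2.4×16×10×450) = 162 kN/bolt; interior L_c = 46 − 18 = 28, R_n = 151.2 kN/bolt. φR_n = 0.75 × (2×162 + 4×151.2) = 696.6 kN.
Block shear: shear path 2×[39+2×46] = 2×131 mm, A_gv = 2620, A_nv = 2×(131 − 2.5×20)×10 = 1620 mm²; tension across gage: (61 − 1×20)×10 = 410 mm². R_n = min(0.6×450×1620, 0.6×300×2620) + 1.0×450×410 = min(437.4, 471.6) + 184.5 = 621.9 kN. φR_n = 0.75 × 621.9 = 466.4 kN.
Governing: min(424.3, 696.6, 466.4) = 424.3 kN → bolt shear.

424.3 kN (bolt shear governs)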